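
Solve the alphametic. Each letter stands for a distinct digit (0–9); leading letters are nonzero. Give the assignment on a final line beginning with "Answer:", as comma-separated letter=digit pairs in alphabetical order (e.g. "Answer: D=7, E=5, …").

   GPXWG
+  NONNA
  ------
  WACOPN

Step 1. [col 1: G + A ≡ N (mod 10)] A=2 is one option consistent with column 1 (G + A ≡ N (mod 10), carry-in 0) — take it ⇒ A=2.
Step 2. [col 1: G + A ≡ N (mod 10)] N=7 is one option consistent with column 1 (G + A ≡ N (mod 10), carry-in 0) — take it, so N=7.
Step 3. [W] W is the leading digit of a 6-digit sum of two 5-digit numbers; the final carry is exactly 1. So W=1.
Step 4. [col 1: G + A ≡ N (mod 10)] column 1: given A=2, N=7, carry-in 0, and digits 1,2,7 already taken and all letters distinct, G+A≡N (mod 10) forces G=5. So G=5.
Step 5. [col 2: W + N ≡ P (mod 10)] column 2 reads W+N+carry(0)=P with W=1, N=7; with digits 1,2,5,7 already taken and all letters distinct, the only value for P is 8 ⇒ P=8.
Step 6. [col 3: X + N ≡ O (mod 10)] O=0 is one option consistent with column 3 (X + N ≡ O (mod 10), carry-in 0) — take it. So O=0.
Step 7. [col 3: X + N ≡ O (mod 10)] column 3: given N=7, O=0, carry-in 0, and digits 0,1,2,5,7,8 already taken and all letters distinct, X+N≡O (mod 10) forces X=3, so X=3.
Step 8. [col 4: P + O ≡ C (mod 10)] column 4: given P=8, O=0, carry-in 1, and digits 0,1,2,3,5,7,8 already taken and all letters distinct, P+O≡C (mod 10) forces C=9, so C=9.

Answer: A=2, C=9, G=5, N=7, O=0, P=8, W=1, X=3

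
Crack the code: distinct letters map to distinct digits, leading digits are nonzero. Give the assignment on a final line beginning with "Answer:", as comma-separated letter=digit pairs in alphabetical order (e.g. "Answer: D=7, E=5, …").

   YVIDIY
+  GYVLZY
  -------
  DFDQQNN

Step 1. [col 1: Y + Y ≡ N (mod 10)] column 1 (Y + Y ≡ N (mod 10), carry-in 0) doesn't pin N yet; pick N=8 and continue. So N=8.
Step 2. [D] D is the leading digit of a 7-digit sum of two 6-digit numbers; the final carry is exactly 1, so D=1.
Step 3. [col 1: Y + Y ≡ N (mod 10)] column 1 (Y + Y ≡ N (mod 10), carry-in 0) doesn't pin Y yet; pick Y=4 and continue ⇒ Y=4.
Step 4. [col 2: I + Z ≡ N (mod 10)] column 2 (I + Z ≡ N (mod 10), carry-in 0) doesn't pin Z yet; pick Z=5 and continue ⇒ Z=5.
Step 5. [col 2: I + Z ≡ N (mod 10)] column 2: given Z=5, N=8, carry-in 0, and digits 1,4,5,8 already taken and all letters distinct, I+Z≡N (mod 10) forces I=3. So I=3.
Step 6. [col 3: D + L ≡ Q (mod 10)] L=9 is one option consistent with column 3 (D + L ≡ Q (mod 10), carry-in 0) — take it, so L=9.
Step 7. [col 3: D + L ≡ Q (mod 10)] from column 3 (D=1, L=9, carry-in 0, digits 1,3,4,5,8,9 already taken and all letters distinct): Q must equal 0. So Q=0.
Step 8. [col 4: I + V ≡ Q (mod 10)] in column 4 we have I+V≡Q with carry-in 1; given I=3, Q=0 and digits 0,1,3,4,5,8,9 already taken and all letters distinct, that pins V to 6 ⇒ V=6.
Step 9. [col 6: Y + G ≡ F (mod 10)] several values work for F in column 6 (Y + G ≡ F (mod 10), carry-in 1); try F=2, so F=2.
Step 10. [col 6: Y + G ≡ F (mod 10)] column 6: given Y=4, F=2, carry-in 1, and digits 0,1,2,3,4,5,6,8,9 already taken and all letters distinct, Y+G≡F (mod 10) forces G=7. So G=7.

Answer: D=1, F=2, G=7, I=3, L=9, N=8, Q=0, V=6, Y=4, Z=5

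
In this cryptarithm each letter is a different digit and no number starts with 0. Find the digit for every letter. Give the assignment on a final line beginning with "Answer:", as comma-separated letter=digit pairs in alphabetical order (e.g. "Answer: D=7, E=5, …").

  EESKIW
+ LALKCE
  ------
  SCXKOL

Step 1. [col 1: W + E ≡ L (mod 10)] several values work for L in column 1 (W + E ≡ L (mod 10), carry-in 0); try L=1, so L=1.
Step 2. [col 1: W + E ≡ L (mod 10)] no forcing yet in column 1 (carry-in 0); W=8 is free and consistent — try it ⇒ W=8.
Step 3. [col 1: W + E ≡ L (mod 10)] column 1 reads W+E+carry(0)=L with W=8, L=1; with digits 1,8 already taken and all letters distinct, the only value for E is 3, so E=3.
Step 4. [col 2: I + C ≡ O (mod 10)] no forcing yet in column 2 (carry-in 1); I=4 is free and consistent — try it, so I=4.
Step 5. [col 2: I + C ≡ O (mod 10)] several values work for O in column 2 (I + C ≡ O (mod 10), carry-in 1); try O=7 ⇒ O=7.
Step 6. [col 2: I + C ≡ O (mod 10)] column 2 reads I+C+carry(1)=O with I=4, O=7; with digits 1,3,4,7,8 already taken and all letters distinct, the only value for C is 2 ⇒ C=2.
Step 7. [col 3: K + K ≡ K (mod 10)] from column 3 (nothing yet, carry-in 0, digits 1,2,3,4,7,8 already taken and all letters distinct): K must equal 0 ⇒ K=0.
Step 8. [col 4: S + L ≡ X (mod 10)] column 4 reads S+L+carry(0)=X with L=1; with digits 0,1,2,3,4,7,8 already taken and all letters distinct, the only value for X is 6 ⇒ X=6.
Step 9. [col 4: S + L ≡ X (mod 10)] in column 4 we have S+L≡X with carry-in 0; given L=1, X=6 and digits 0,1,2,3,4,6,7,8 already taken and all letters distinct, that pins S to 5. So S=5.
Step 10. [col 5: E + A ≡ C (mod 10)] from column 5 (E=3, C=2, carry-in 0, digits 0,1,2,3,4,5,6,7,8 already taken and all letters distinct): A must equal 9 ⇒ A=9.

Answer: A=9, C=2, E=3, I=4, K=0, L=1, O=7, S=5, W=8, X=6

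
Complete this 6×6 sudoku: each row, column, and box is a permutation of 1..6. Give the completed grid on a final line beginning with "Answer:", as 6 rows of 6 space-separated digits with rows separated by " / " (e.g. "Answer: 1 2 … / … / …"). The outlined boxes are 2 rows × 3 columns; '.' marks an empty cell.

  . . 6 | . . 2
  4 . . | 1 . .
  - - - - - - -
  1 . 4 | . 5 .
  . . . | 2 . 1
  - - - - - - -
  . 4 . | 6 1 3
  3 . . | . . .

Step 1. [r1c1∈{5}] r1c1 has the single candidate 5 ⇒ r1c1=5.
Step 2. [r6c2∈{1,2,5,6}] in row 6, 6 fits only at r6c2, so r6c2=6.
Step 3. [r4c5∈{3,4,6}] r4c5 is the only open cell in row 4 admitting 4. So r4c5=4.
Step 4. [r6c4∈{4,5}] 5 has one home in col 4: r6c4, so r6c4=5.
Step 5. [r1c5∈{3}] only 3 remains possible at r1c5. So r1c5=3.
Step 6. [r5c3∈{2,5}] row 5 places 5 nowhere but r5c3, so r5c3=5.
Step 7. [r4c3∈{3}] r4c3's peers cover all but 3 ⇒ r4c3=3.
Step 8. [r2c3∈{2}] r2c3's peers cover all but 2 ⇒ r2c3=2.
Step 9. [r3c6∈{6}] only 6 remains possible at r3c6, so r3c6=6.
Step 10. [r1c4∈{4}] nothing but 4 survives at r1c4 ⇒ r1c4=4.
Step 11. [r2c5∈{6}] nothing but 6 survives at r2c5. So r2c5=6.
Step 12. [r5c1∈{2}] r5c1 is down to just 2. So r5c1=2.
Step 13. [r6c3∈{1}] nothing but 1 survives at r6c3 ⇒ r6c3=1.
Step 14. [r3c2∈{2}] r3c2's peers cover all but 2 ⇒ r3c2=2.
Step 15. [r2c2∈{3}] r2c2's peers cover all but 3, so r2c2=3.
Step 16. [r4c1∈{6}] r4c1 has the single candidate 6, so r4c1=6.
Step 17. [r1c2∈{1}] nothing but 1 survives at r1c2, so r1c2=1.
Step 18. [r3c4∈{3}] nothing but 3 survives at r3c4 ⇒ r3c4=3.
Step 19. [r6c6∈{4}] nothing but 4 survives at r6c6 ⇒ r6c6=4.
Step 20. [r2c6∈{5}] only 5 remains possible at r2c6. So r2c6=5.
Step 21. [r4c2∈{5}] r4c2's peers cover all but 5. So r4c2=5.
Step 22. [r6c5∈{2}] r6c5 is down to just 2. So r6c5=2.

Answer: 5 1 6 4 3 2 / 4 3 2 1 6 5 / 1 2 4 3 5 6 / 6 5 3 2 4 1 / 2 4 5 6 1 3 / 3 6 1 5 2 4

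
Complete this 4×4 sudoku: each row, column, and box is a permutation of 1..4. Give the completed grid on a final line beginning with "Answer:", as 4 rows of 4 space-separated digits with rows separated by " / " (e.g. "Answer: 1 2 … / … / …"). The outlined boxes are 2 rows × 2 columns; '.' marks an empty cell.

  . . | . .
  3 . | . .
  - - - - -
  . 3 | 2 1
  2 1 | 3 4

Step 1. [r2c3∈{1,4}] across row 2, 1 lands solely at r2c3, so r2c3=1.
Step 2. [r2c2∈{2,4}] 4 has one home in row 2: r2c2 ⇒ r2c2=4.
Step 3. [r2c4∈{2}] nothing but 2 survives at r2c4, so r2c4=2.
Step 4. [r1c2∈{2}] nothing but 2 survives at r1c2, so r1c2=2.
Step 5. [r1c3∈{4}] r1c3's peers cover all but 4. So r1c3=4.
Step 6. [r1c4∈{3}] only 3 remains possible at r1c4, so r1c4=3.
Step 7. [r3c1∈{4}] only 4 remains possible at r3c1, so r3c1=4.
Step 8. [r1c1∈{1}] only 1 remains possible at r1c1 ⇒ r1c1=1.

Answer: 1 2 4 3 / 3 4 1 2 / 4 3 2 1 / 2 1 3 4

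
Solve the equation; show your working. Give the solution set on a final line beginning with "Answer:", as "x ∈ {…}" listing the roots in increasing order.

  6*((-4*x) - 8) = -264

Step 1. [6*((-4*x) - 8) = -264] divide by the outer 6 ⇒ div: (-4*x) - 8 = -44.
Step 2. [(-4*x) - 8 = -44] -4 divides every term; factor it out ⇒ factor: x + 2 = 11.
Step 3. [x + 2 = 11] the outer +2 inverts by subtracting 2 ⇒ sub: x = 9.

Answer: x ∈ {9}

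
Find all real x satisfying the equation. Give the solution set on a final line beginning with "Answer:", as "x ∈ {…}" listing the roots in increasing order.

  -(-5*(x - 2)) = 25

Step 1. [-(-5*(x - 2)) = 25] LHS negated; negate both sides. So neg: -5*(x - 2) = -25.
Step 2. [-5*(x - 2) = -25] -5·(inner) — divide through by -5. So div: x - 2 = 5.
Step 3. [x - 2 = 5] peel the -2: add 2 from each side. So sub: x = 7.

Answer: x ∈ {7}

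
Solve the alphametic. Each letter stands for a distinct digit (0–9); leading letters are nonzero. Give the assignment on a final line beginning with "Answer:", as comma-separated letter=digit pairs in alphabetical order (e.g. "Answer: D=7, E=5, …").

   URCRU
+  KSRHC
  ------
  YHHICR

Step 1. [col 1: U + C ≡ R (mod 10)] column 1 (U + C ≡ R (mod 10), carry-in 0) doesn't pin C yet; pick C=8 and continue, so C=8.
Step 2. [Y] adding two 5-digit numbers gives at most 5+1 digits, and here it does — Y is that final carry and must be 1 ⇒ Y=1.
Step 3. [col 1: U + C ≡ R (mod 10)] R=5 is one option consistent with column 1 (U + C ≡ R (mod 10), carry-in 0) — take it ⇒ R=5.
Step 4. [col 1: U + C ≡ R (mod 10)] in column 1 we have U+C≡R with carry-in 0; given C=8, R=5 and digits 1,5,8 already taken and all letters distinct, that pins U to 7, so U=7.
Step 5. [col 2: R + H ≡ C (mod 10)] column 2 reads R+H+carry(1)=C with R=5, C=8; with digits 1,5,7,8 already taken and all letters distinct, the only value for H is 2. So H=2.
Step 6. [col 3: C + R ≡ I (mod 10)] column 3: given C=8, R=5, carry-in 0, and digits 1,2,5,7,8 already taken and all letters distinct, C+R≡I (mod 10) forces I=3 ⇒ I=3.
Step 7. [col 4: R + S ≡ H (mod 10)] column 4: given R=5, H=2, carry-in 1, and digits 1,2,3,5,7,8 already taken and all letters distinct, R+S≡H (mod 10) forces S=6, so S=6.
Step 8. [col 5: U + K ≡ H (mod 10)] from column 5 (U=7, H=2, carry-in 1, digits 1,2,3,5,6,7,8 already taken and all letters distinct): K must equal 4 ⇒ K=4.

Answer: C=8, H=2, I=3, K=4, R=5, S=6, U=7, Y=1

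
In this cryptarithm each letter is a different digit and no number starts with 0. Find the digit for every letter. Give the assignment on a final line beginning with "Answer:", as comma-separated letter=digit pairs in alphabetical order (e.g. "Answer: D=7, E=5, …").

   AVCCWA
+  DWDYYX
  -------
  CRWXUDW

Step 1. [col 1: A + X ≡ W (mod 10)] A=6 is one option consistent with column 1 (A + X ≡ W (mod 10), carry-in 0) — take it, so A=6.
Step 2. [C] the sum has 7 digits but both addends have 6; that extra leading digit C is the final carry, namely 1, so C=1.
Step 3. [col 1: A + X ≡ W (mod 10)] W=5 is one option consistent with column 1 (A + X ≡ W (mod 10), carry-in 0) — take it, so W=5.
Step 4. [col 1: A + X ≡ W (mod 10)] from column 1 (A=6, W=5, carry-in 0, digits 1,5,6 already taken and all letters distinct): X must equal 9, so X=9.
Step 5. [col 2: W + Y ≡ D (mod 10)] column 2 (W + Y ≡ D (mod 10), carry-in 1) doesn't pin D yet; pick D=8 and continue. So D=8.
Step 6. [col 2: W + Y ≡ D (mod 10)] column 2 reads W+Y+carry(1)=D with W=5, D=8; with digits 1,5,6,8,9 already taken and all letters distinct, the only value for Y is 2, so Y=2.
Step 7. [col 3: C + Y ≡ U (mod 10)] column 3: given C=1, Y=2, carry-in 0, and digits 1,2,5,6,8,9 already taken and all letters distinct, C+Y≡U (mod 10) forces U=3 ⇒ U=3.
Step 8. [col 5: V + W ≡ W (mod 10)] from column 5 (W=5, carry-in 0, digits 1,2,3,5,6,8,9 already taken and all letters distinct): V must equal 0 ⇒ V=0.
Step 9. [col 6: A + D ≡ R (mod 10)] from column 6 (A=6, D=8, carry-in 0, digits 0,1,2,3,5,6,8,9 already taken and all letters distinct): R must equal 4. So R=4.

Answer: A=6, C=1, D=8, R=4, U=3, V=0, W=5, X=9, Y=2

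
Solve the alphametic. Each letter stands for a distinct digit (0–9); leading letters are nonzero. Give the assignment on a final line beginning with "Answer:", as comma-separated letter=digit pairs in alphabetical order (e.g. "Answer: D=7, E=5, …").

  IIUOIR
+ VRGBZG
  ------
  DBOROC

Step 1. [col 1: R + G ≡ C (mod 10)] R=7 is one option consistent with column 1 (R + G ≡ C (mod 10), carry-in 0) — take it ⇒ R=7.
Step 2. [col 1: R + G ≡ C (mod 10)] several values work for C in column 1 (R + G ≡ C (mod 10), carry-in 0); try C=0. So C=0.
Step 3. [col 1: R + G ≡ C (mod 10)] column 1 reads R+G+carry(0)=C with R=7, C=0; with digits 0,7 already taken and all letters distinct, the only value for G is 3, so G=3.
Step 4. [col 2: I + Z ≡ O (mod 10)] several values work for I in column 2 (I + Z ≡ O (mod 10), carry-in 1); try I=6. So I=6.
Step 5. [col 2: I + Z ≡ O (mod 10)] several values work for O in column 2 (I + Z ≡ O (mod 10), carry-in 1); try O=2 ⇒ O=2.
Step 6. [col 2: I + Z ≡ O (mod 10)] column 2 reads I+Z+carry(1)=O with I=6, O=2; with digits 0,2,3,6,7 already taken and all letters distinct, the only value for Z is 5, so Z=5.
Step 7. [col 3: O + B ≡ R (mod 10)] in column 3 we have O+B≡R with carry-in 1; given O=2, R=7 and digits 0,2,3,5,6,7 already taken and all letters distinct, that pins B to 4. So B=4.
Step 8. [col 4: U + G ≡ O (mod 10)] column 4 reads U+G+carry(0)=O with G=3, O=2; with digits 0,2,3,4,5,6,7 already taken and all letters distinct, the only value for U is 9, so U=9.
Step 9. [col 6: I + V ≡ D (mod 10)] column 6 reads I+V+carry(1)=D with I=6; with digits 0,2,3,4,5,6,7,9 already taken and all letters distinct, the only value for D is 8. So D=8.
Step 10. [col 6: I + V ≡ D (mod 10)] column 6: given I=6, D=8, carry-in 1, and digits 0,2,3,4,5,6,7,8,9 already taken and all letters distinct, I+V≡D (mod 10) forces V=1 ⇒ V=1.

Answer: B=4, C=0, D=8, G=3, I=6, O=2, R=7, U=9, V=1, Z=5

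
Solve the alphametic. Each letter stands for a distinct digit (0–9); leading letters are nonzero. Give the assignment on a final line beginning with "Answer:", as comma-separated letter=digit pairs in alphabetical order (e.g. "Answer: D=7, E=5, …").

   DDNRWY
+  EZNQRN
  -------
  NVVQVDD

Step 1. [col 1: Y + N ≡ D (mod 10)] N=1 is one option consistent with column 1 (Y + N ≡ D (mod 10), carry-in 0) — take it ⇒ N=1.
Step 2. [col 1: Y + N ≡ D (mod 10)] Y=6 is one option consistent with column 1 (Y + N ≡ D (mod 10), carry-in 0) — take it. So Y=6.
Step 3. [col 1: Y + N ≡ D (mod 10)] from column 1 (Y=6, N=1, carry-in 0, digits 1,6 already taken and all letters distinct): D must equal 7, so D=7.
Step 4. [col 2: W + R ≡ D (mod 10)] column 2 (W + R ≡ D (mod 10), carry-in 0) doesn't pin W yet; pick W=9 and continue ⇒ W=9.
Step 5. [col 2: W + R ≡ D (mod 10)] in column 2 we have W+R≡D with carry-in 0; given W=9, D=7 and digits 1,6,7,9 already taken and all letters distinct, that pins R to 8, so R=8.
Step 6. [col 3: R + Q ≡ V (mod 10)] V=2 is one option consistent with column 3 (R + Q ≡ V (mod 10), carry-in 1) — take it. So V=2.
Step 7. [col 3: R + Q ≡ V (mod 10)] column 3 reads R+Q+carry(1)=V with R=8, V=2; with digits 1,2,6,7,8,9 already taken and all letters distinct, the only value for Q is 3, so Q=3.
Step 8. [col 5: D + Z ≡ V (mod 10)] column 5 reads D+Z+carry(0)=V with D=7, V=2; with digits 1,2,3,6,7,8,9 already taken and all letters distinct, the only value for Z is 5, so Z=5.
Step 9. [col 6: D + E ≡ V (mod 10)] column 6 reads D+E+carry(1)=V with D=7, V=2; with digits 1,2,3,5,6,7,8,9 already taken and all letters distinct, the only value for E is 4. So E=4.

Answer: D=7, E=4, N=1, Q=3, R=8, V=2, W=9, Y=6, Z=5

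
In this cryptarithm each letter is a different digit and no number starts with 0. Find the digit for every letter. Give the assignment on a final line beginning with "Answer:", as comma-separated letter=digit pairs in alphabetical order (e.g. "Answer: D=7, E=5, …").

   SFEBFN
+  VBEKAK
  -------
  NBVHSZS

Step 1. [col 1: N + K ≡ S (mod 10)] several values work for K in column 1 (N + K ≡ S (mod 10), carry-in 0); try K=3 ⇒ K=3.
Step 2. [col 1: N + K ≡ S (mod 10)] column 1 (N + K ≡ S (mod 10), carry-in 0) doesn't pin S yet; pick S=4 and continue, so S=4.
Step 3. [col 1: N + K ≡ S (mod 10)] from column 1 (K=3, S=4, carry-in 0, digits 3,4 already taken and all letters distinct): N must equal 1. So N=1.
Step 4. [col 2: F + A ≡ Z (mod 10)] no forcing yet in column 2 (carry-in 0); Z=2 is free and consistent — try it, so Z=2.
Step 5. [col 2: F + A ≡ Z (mod 10)] A=7 is one option consistent with column 2 (F + A ≡ Z (mod 10), carry-in 0) — take it ⇒ A=7.
Step 6. [col 2: F + A ≡ Z (mod 10)] column 2 reads F+A+carry(0)=Z with A=7, Z=2; with digits 1,2,3,4,7 already taken and all letters distinct, the only value for F is 5. So F=5.
Step 7. [col 3: B + K ≡ S (mod 10)] column 3 reads B+K+carry(1)=S with K=3, S=4; with digits 1,2,3,4,5,7 already taken and all letters distinct, the only value for B is 0, so B=0.
Step 8. [col 4: E + E ≡ H (mod 10)] column 4 (E + E ≡ H (mod 10), carry-in 0) doesn't pin E yet; pick E=9 and continue, so E=9.
Step 9. [col 4: E + E ≡ H (mod 10)] in column 4 we have E+E≡H with carry-in 0; given E=9 and digits 0,1,2,3,4,5,7,9 already taken and all letters distinct, that pins H to 8. So H=8.
Step 10. [col 5: F + B ≡ V (mod 10)] column 5 reads F+B+carry(1)=V with F=5, B=0; with digits 0,1,2,3,4,5,7,8,9 already taken and all letters distinct, the only value for V is 6, so V=6.

Answer: A=7, B=0, E=9, F=5, H=8, K=3, N=1, S=4, V=6, Z=2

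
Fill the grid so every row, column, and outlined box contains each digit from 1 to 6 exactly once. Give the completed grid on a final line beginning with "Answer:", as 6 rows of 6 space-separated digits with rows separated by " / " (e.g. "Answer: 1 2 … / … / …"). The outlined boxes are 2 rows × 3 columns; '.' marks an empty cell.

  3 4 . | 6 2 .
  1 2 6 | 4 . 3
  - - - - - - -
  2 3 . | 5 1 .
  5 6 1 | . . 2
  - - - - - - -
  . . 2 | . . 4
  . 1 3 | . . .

Step 1. [r2c5∈{5}] nothing but 5 survives at r2c5, so r2c5=5.
Step 2. [r6c5∈{6}] r6c5's peers cover all but 6 ⇒ r6c5=6.
Step 3. [r4c4∈{3}] r4c4 is down to just 3. So r4c4=3.
Step 4. [r6c4∈{2}] only 2 remains possible at r6c4, so r6c4=2.
Step 5. [r6c6∈{5}] r6c6 is down to just 5. So r6c6=5.
Step 6. [r6c1∈{4}] only 4 remains possible at r6c1 ⇒ r6c1=4.
Step 7. [r3c3∈{4}] only 4 remains possible at r3c3 ⇒ r3c3=4.
Step 8. [r5c5∈{3}] r5c5 has the single candidate 3, so r5c5=3.
Step 9. [r3c6∈{6}] r3c6's peers cover all but 6. So r3c6=6.
Step 10. [r4c5∈{4}] only 4 remains possible at r4c5 ⇒ r4c5=4.
Step 11. [r1c3∈{5}] r1c3 has the single candidate 5 ⇒ r1c3=5.
Step 12. [r5c2∈{5}] only 5 remains possible at r5c2. So r5c2=5.
Step 13. [r5c4∈{1}] nothing but 1 survives at r5c4, so r5c4=1.
Step 14. [r5c1∈{6}] r5c1 has the single candidate 6. So r5c1=6.
Step 15. [r1c6∈{1}] r1c6's peers cover all but 1. So r1c6=1.

Answer: 3 4 5 6 2 1 / 1 2 6 4 5 3 / 2 3 4 5 1 6 / 5 6 1 3 4 2 / 6 5 2 1 3 4 / 4 1 3 2 6 5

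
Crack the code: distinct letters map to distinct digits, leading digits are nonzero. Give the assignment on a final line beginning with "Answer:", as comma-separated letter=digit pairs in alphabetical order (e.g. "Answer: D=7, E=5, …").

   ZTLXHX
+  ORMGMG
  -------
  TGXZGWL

Step 1. [col 1: X + G ≡ L (mod 10)] X=9 is one option consistent with column 1 (X + G ≡ L (mod 10), carry-in 0) — take it. So X=9.
Step 2. [T] adding two 6-digit numbers gives at most 6+1 digits, and here it does — T is that final carry and must be 1, so T=1.
Step 3. [col 1: X + G ≡ L (mod 10)] no forcing yet in column 1 (carry-in 0); G=3 is free and consistent — try it, so G=3.
Step 4. [col 1: X + G ≡ L (mod 10)] in column 1 we have X+G≡L with carry-in 0; given X=9, G=3 and digits 1,3,9 already taken and all letters distinct, that pins L to 2, so L=2.
Step 5. [col 2: H + M ≡ W (mod 10)] no forcing yet in column 2 (carry-in 1); W=0 is free and consistent — try it. So W=0.
Step 6. [col 2: H + M ≡ W (mod 10)] no forcing yet in column 2 (carry-in 1); M=4 is free and consistent — try it, so M=4.
Step 7. [col 2: H + M ≡ W (mod 10)] in column 2 we have H+M≡W with carry-in 1; given M=4, W=0 and digits 0,1,2,3,4,9 already taken and all letters distinct, that pins H to 5. So H=5.
Step 8. [col 4: L + M ≡ Z (mod 10)] column 4: given L=2, M=4, carry-in 1, and digits 0,1,2,3,4,5,9 already taken and all letters distinct, L+M≡Z (mod 10) forces Z=7, so Z=7.
Step 9. [col 5: T + R ≡ X (mod 10)] in column 5 we have T+R≡X with carry-in 0; given T=1, X=9 and digits 0,1,2,3,4,5,7,9 already taken and all letters distinct, that pins R to 8. So R=8.
Step 10. [col 6: Z + O ≡ G (mod 10)] from column 6 (Z=7, G=3, carry-in 0, digits 0,1,2,3,4,5,7,8,9 already taken and all letters distinct): O must equal 6. So O=6.

Answer: G=3, H=5, L=2, M=4, O=6, R=8, T=1, W=0, X=9, Z=7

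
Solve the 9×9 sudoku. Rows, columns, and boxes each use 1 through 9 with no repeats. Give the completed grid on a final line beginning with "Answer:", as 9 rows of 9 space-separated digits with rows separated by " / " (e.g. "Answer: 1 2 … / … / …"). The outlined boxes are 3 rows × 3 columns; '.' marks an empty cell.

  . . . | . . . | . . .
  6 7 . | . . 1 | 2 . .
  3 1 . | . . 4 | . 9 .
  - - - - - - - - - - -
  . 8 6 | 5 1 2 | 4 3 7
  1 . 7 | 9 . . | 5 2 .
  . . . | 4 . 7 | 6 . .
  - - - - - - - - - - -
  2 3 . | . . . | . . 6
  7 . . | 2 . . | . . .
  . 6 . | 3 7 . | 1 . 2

Step 1. [r2c4∈{8}] r2c4's peers cover all but 8. So r2c4=8.
Step 2. [r1c8∈{1,4,5,6,7,8}] r1c8 is the only open cell in col 8 admitting 6. So r1c8=6.
Step 3. [r5c9∈{8}] r5c9 has the single candidate 8 ⇒ r5c9=8.
Step 4. [r3c9∈{5}] r3c9 has the single candidate 5, so r3c9=5.
Step 5. [r2c8∈{4}] nothing but 4 survives at r2c8 ⇒ r2c8=4.
Step 6. [r6c9∈{1,9}] 9 has one home in box 6: r6c9 ⇒ r6c9=9.
Step 7. [r8c3∈{1,4,5,8,9}] across row 8, 1 lands solely at r8c3, so r8c3=1.
Step 8. [r6c1∈{5}] r6c1 has the single candidate 5, so r6c1=5.
Step 9. [r2c9∈{3}] r2c9 is down to just 3 ⇒ r2c9=3.
Step 10. [r6c5∈{3,8}] r6c5 is the only open cell in row 6 admitting 8 ⇒ r6c5=8.
Step 11. [r7c8∈{5,7,8}] 7 has one home in col 8: r7c8 ⇒ r7c8=7.
Step 12. [r1c4∈{7}] r1c4 is down to just 7, so r1c4=7.
Step 13. [r1c7∈{8}] r1c7 has the single candidate 8 ⇒ r1c7=8.
Step 14. [r9c1∈{4,8,9}] r9c1 is the only open cell in col 1 admitting 8, so r9c1=8.
Step 15. [r9c3∈{4,5,9}] r9c3 is the only open cell in row 9 admitting 4, so r9c3=4.
Step 16. [r9c6∈{5,9}] 9 has one home in row 9: r9c6 ⇒ r9c6=9.
Step 17. [r1c1∈{4,9}] r1c1 is the only open cell in col 1 admitting 4 ⇒ r1c1=4.
Step 18. [r7c6∈{5,8}] in row 7, 8 fits only at r7c6. So r7c6=8.
Step 19. [r6c2∈{2}] r6c2's peers cover all but 2, so r6c2=2.
Step 20. [r7c5∈{4,5}] 4 has one home in row 7: r7c5, so r7c5=4.
Step 21. [r7c3∈{5,9}] row 7 places 5 nowhere but r7c3. So r7c3=5.
Step 22. [r2c5∈{5,9}] r2c5 is the only open cell in row 2 admitting 5 ⇒ r2c5=5.
Step 23. [r1c5∈{2,3,9}] col 5 places 9 nowhere but r1c5 ⇒ r1c5=9.
Step 24. [r8c5∈{6}] r8c5 has the single candidate 6. So r8c5=6.
Step 25. [r8c6∈{5}] nothing but 5 survives at r8c6 ⇒ r8c6=5.
Step 26. [r8c7∈{3,9}] across row 8, 3 lands solely at r8c7. So r8c7=3.
Step 27. [r1c6∈{3}] r1c6's peers cover all but 3. So r1c6=3.
Step 28. [r1c3∈{2}] only 2 remains possible at r1c3. So r1c3=2.
Step 29. [r5c5∈{3}] only 3 remains possible at r5c5. So r5c5=3.
Step 30. [r5c6∈{6}] r5c6's peers cover all but 6, so r5c6=6.
Step 31. [r4c1∈{9}] r4c1's peers cover all but 9. So r4c1=9.
Step 32. [r6c8∈{1}] nothing but 1 survives at r6c8 ⇒ r6c8=1.
Step 33. [r8c8∈{8}] r8c8's peers cover all but 8 ⇒ r8c8=8.
Step 34. [r3c7∈{7}] r3c7's peers cover all but 7 ⇒ r3c7=7.
Step 35. [r1c9∈{1}] nothing but 1 survives at r1c9, so r1c9=1.
Step 36. [r5c2∈{4}] r5c2 is down to just 4, so r5c2=4.
Step 37. [r7c4∈{1}] r7c4's peers cover all but 1. So r7c4=1.
Step 38. [r9c8∈{5}] only 5 remains possible at r9c8 ⇒ r9c8=5.
Step 39. [r3c5∈{2}] nothing but 2 survives at r3c5 ⇒ r3c5=2.
Step 40. [r3c3∈{8}] nothing but 8 survives at r3c3, so r3c3=8.
Step 41. [r7c7∈{9}] r7c7's peers cover all but 9, so r7c7=9.
Step 42. [r6c3∈{3}] only 3 remains possible at r6c3. So r6c3=3.
Step 43. [r8c9∈{4}] only 4 remains possible at r8c9, so r8c9=4.
Step 44. [r3c4∈{6}] r3c4 is down to just 6, so r3c4=6.
Step 45. [r1c2∈{5}] nothing but 5 survives at r1c2 ⇒ r1c2=5.
Step 46. [r8c2∈{9}] r8c2's peers cover all but 9, so r8c2=9.
Step 47. [r2c3∈{9}] nothing but 9 survives at r2c3, so r2c3=9.

Answer: 4 5 2 7 9 3 8 6 1 / 6 7 9 8 5 1 2 4 3 / 3 1 8 6 2 4 7 9 5 / 9 8 6 5 1 2 4 3 7 / 1 4 7 9 3 6 5 2 8 / 5 2 3 4 8 7 6 1 9 / 2 3 5 1 4 8 9 7 6 / 7 9 1 2 6 5 3 8 4 / 8 6 4 3 7 9 1 5 2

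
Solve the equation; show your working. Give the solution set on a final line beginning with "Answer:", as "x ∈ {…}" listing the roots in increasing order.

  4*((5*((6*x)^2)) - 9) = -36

Step 1. [4*((5*((6*x)^2)) - 9) = -36] 4 out front; divide by 4, so div: (5*((6*x)^2)) - 9 = -9.
Step 2. [(5*((6*x)^2)) - 9 = -9] 9 comes off first (add 9). So sub: 5*((6*x)^2) = 0.
Step 3. [5*((6*x)^2) = 0] 5 out front; divide by 5 ⇒ div: (6*x)^2 = 0.
Step 4. [(6*x)^2 = 0] √ both sides: 0 ≥ 0 gives two branches ⇒ sqrt: 6*x = 0.
Step 5. [6*x = 0] divide by the outer 6, so div: x = 0.

Answer: x ∈ {0}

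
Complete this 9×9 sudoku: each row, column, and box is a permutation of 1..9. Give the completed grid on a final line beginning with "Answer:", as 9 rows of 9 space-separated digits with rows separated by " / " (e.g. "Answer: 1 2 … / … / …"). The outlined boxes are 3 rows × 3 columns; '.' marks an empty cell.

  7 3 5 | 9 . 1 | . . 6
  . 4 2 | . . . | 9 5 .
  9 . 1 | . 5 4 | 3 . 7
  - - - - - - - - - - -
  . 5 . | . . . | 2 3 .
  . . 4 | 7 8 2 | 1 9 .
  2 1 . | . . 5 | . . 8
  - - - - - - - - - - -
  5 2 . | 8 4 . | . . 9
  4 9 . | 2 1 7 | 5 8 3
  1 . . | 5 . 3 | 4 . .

Step 1. [r4c3∈{6,7,8,9}] r4c3 is the only open cell in row 4 admitting 7. So r4c3=7.
Step 2. [r7c6∈{6}] only 6 remains possible at r7c6, so r7c6=6.
Step 3. [r5c2∈{6}] r5c2 has the single candidate 6, so r5c2=6.
Step 4. [r3c4∈{6}] r3c4's peers cover all but 6 ⇒ r3c4=6.
Step 5. [r9c8∈{2,6,7}] r9c8 is the only open cell in box 9 admitting 6 ⇒ r9c8=6.
Step 6. [r6c3∈{3,9}] in col 3, 9 fits only at r6c3 ⇒ r6c3=9.
Step 7. [r1c8∈{2,4}] row 1 places 4 nowhere but r1c8, so r1c8=4.
Step 8. [r7c7∈{7}] r7c7's peers cover all but 7. So r7c7=7.
Step 9. [r6c4∈{3,4}] row 6 places 4 nowhere but r6c4, so r6c4=4.
Step 10. [r6c5∈{3,6}] row 6 places 3 nowhere but r6c5 ⇒ r6c5=3.
Step 11. [r3c2∈{8}] r3c2 is down to just 8, so r3c2=8.
Step 12. [r4c5∈{6,9}] row 4 places 6 nowhere but r4c5, so r4c5=6.
Step 13. [r9c5∈{9}] r9c5 has the single candidate 9, so r9c5=9.
Step 14. [r9c3∈{8}] nothing but 8 survives at r9c3. So r9c3=8.
Step 15. [r9c2∈{7}] r9c2 is down to just 7, so r9c2=7.
Step 16. [r1c5∈{2}] r1c5 is down to just 2. So r1c5=2.
Step 17. [r1c7∈{8}] r1c7 has the single candidate 8. So r1c7=8.
Step 18. [r6c8∈{7}] r6c8 has the single candidate 7 ⇒ r6c8=7.
Step 19. [r2c6∈{8}] r2c6's peers cover all but 8 ⇒ r2c6=8.
Step 20. [r6c7∈{6}] only 6 remains possible at r6c7. So r6c7=6.
Step 21. [r7c8∈{1}] r7c8's peers cover all but 1 ⇒ r7c8=1.
Step 22. [r8c3∈{6}] only 6 remains possible at r8c3. So r8c3=6.
Step 23. [r4c6∈{9}] nothing but 9 survives at r4c6. So r4c6=9.
Step 24. [r2c1∈{6}] only 6 remains possible at r2c1, so r2c1=6.
Step 25. [r4c1∈{8}] r4c1 has the single candidate 8 ⇒ r4c1=8.
Step 26. [r3c8∈{2}] nothing but 2 survives at r3c8. So r3c8=2.
Step 27. [r2c5∈{7}] r2c5 has the single candidate 7. So r2c5=7.
Step 28. [r4c4∈{1}] r4c4's peers cover all but 1, so r4c4=1.
Step 29. [r5c1∈{3}] r5c1 has the single candidate 3 ⇒ r5c1=3.
Step 30. [r4c9∈{4}] only 4 remains possible at r4c9 ⇒ r4c9=4.
Step 31. [r2c9∈{1}] nothing but 1 survives at r2c9 ⇒ r2c9=1.
Step 32. [r7c3∈{3}] nothing but 3 survives at r7c3 ⇒ r7c3=3.
Step 33. [r5c9∈{5}] r5c9 is down to just 5, so r5c9=5.
Step 34. [r9c9∈{2}] only 2 remains possible at r9c9 ⇒ r9c9=2.
Step 35. [r2c4∈{3}] r2c4 is down to just 3. So r2c4=3.

Answer: 7 3 5 9 2 1 8 4 6 / 6 4 2 3 7 8 9 5 1 / 9 8 1 6 5 4 3 2 7 / 8 5 7 1 6 9 2 3 4 / 3 6 4 7 8 2 1 9 5 / 2 1 9 4 3 5 6 7 8 / 5 2 3 8 4 6 7 1 9 / 4 9 6 2 1 7 5 8 3 / 1 7 8 5 9 3 4 6 2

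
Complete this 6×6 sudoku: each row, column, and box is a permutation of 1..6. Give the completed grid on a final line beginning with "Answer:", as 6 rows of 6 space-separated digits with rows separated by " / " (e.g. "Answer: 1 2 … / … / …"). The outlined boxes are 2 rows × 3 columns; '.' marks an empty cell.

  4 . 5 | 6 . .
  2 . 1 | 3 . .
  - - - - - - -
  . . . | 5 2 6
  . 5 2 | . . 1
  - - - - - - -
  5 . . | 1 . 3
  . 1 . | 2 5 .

Step 1. [r6c6∈{4}] r6c6 is down to just 4. So r6c6=4.
Step 2. [r4c1∈{3,6}] row 4 places 6 nowhere but r4c1. So r4c1=6.
Step 3. [r6c3∈{3,6}] r6c3 is the only open cell in row 6 admitting 6. So r6c3=6.
Step 4. [r3c3∈{3,4}] in col 3, 3 fits only at r3c3. So r3c3=3.
Step 5. [r3c2∈{4}] r3c2 has the single candidate 4, so r3c2=4.
Step 6. [r2c5∈{4}] nothing but 4 survives at r2c5, so r2c5=4.
Step 7. [r5c5∈{6}] r5c5 is down to just 6 ⇒ r5c5=6.
Step 8. [r3c1∈{1}] nothing but 1 survives at r3c1, so r3c1=1.
Step 9. [r6c1∈{3}] r6c1 has the single candidate 3. So r6c1=3.
Step 10. [r4c5∈{3}] r4c5 has the single candidate 3. So r4c5=3.
Step 11. [r5c3∈{4}] only 4 remains possible at r5c3 ⇒ r5c3=4.
Step 12. [r1c6∈{2}] r1c6 is down to just 2, so r1c6=2.
Step 13. [r1c2∈{3}] nothing but 3 survives at r1c2 ⇒ r1c2=3.
Step 14. [r2c6∈{5}] r2c6's peers cover all but 5. So r2c6=5.
Step 15. [r1c5∈{1}] nothing but 1 survives at r1c5 ⇒ r1c5=1.
Step 16. [r2c2∈{6}] r2c2 is down to just 6, so r2c2=6.
Step 17. [r5c2∈{2}] only 2 remains possible at r5c2 ⇒ r5c2=2.
Step 18. [r4c4∈{4}] r4c4's peers cover all but 4 ⇒ r4c4=4.

Answer: 4 3 5 6 1 2 / 2 6 1 3 4 5 / 1 4 3 5 2 6 / 6 5 2 4 3 1 / 5 2 4 1 6 3 / 3 1 6 2 5 4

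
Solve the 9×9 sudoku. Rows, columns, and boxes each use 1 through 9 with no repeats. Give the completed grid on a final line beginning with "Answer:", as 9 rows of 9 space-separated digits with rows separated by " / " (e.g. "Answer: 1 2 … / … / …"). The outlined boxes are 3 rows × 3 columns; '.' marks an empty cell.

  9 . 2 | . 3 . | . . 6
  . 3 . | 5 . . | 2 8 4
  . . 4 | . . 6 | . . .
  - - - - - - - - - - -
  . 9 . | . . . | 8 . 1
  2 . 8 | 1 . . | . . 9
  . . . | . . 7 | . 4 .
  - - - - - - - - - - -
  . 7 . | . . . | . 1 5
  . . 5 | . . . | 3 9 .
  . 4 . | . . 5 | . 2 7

Step 1. [r4c1∈{3,4,5,6,7}] across col 1, 4 lands solely at r4c1 ⇒ r4c1=4.
Step 2. [r9c7∈{6}] r9c7 is down to just 6, so r9c7=6.
Step 3. [r6c7∈{5}] only 5 remains possible at r6c7. So r6c7=5.
Step 4. [r8c2∈{1,2,6,8}] col 2 places 2 nowhere but r8c2, so r8c2=2.
Step 5. [r3c1∈{1,5,7,8}] r3c1 is the only open cell in col 1 admitting 5 ⇒ r3c1=5.
Step 6. [r5c7∈{7}] r5c7 has the single candidate 7 ⇒ r5c7=7.
Step 7. [r2c1∈{1,6,7}] across col 1, 7 lands solely at r2c1, so r2c1=7.
Step 8. [r2c3∈{1,6}] 6 has one home in row 2: r2c3, so r2c3=6.
Step 9. [r8c9∈{8}] nothing but 8 survives at r8c9 ⇒ r8c9=8.
Step 10. [r1c7∈{1}] r1c7 is down to just 1. So r1c7=1.
Step 11. [r7c7∈{4}] r7c7 is down to just 4, so r7c7=4.
Step 12. [r3c2∈{1,8}] in box 1, 1 fits only at r3c2, so r3c2=1.
Step 13. [r6c2∈{6}] r6c2 has the single candidate 6, so r6c2=6.
Step 14. [r4c5∈{2,5,6}] row 4 places 5 nowhere but r4c5 ⇒ r4c5=5.
Step 15. [r6c9∈{2,3}] 2 has one home in col 9: r6c9, so r6c9=2.
Step 16. [r1c2∈{8}] nothing but 8 survives at r1c2 ⇒ r1c2=8.
Step 17. [r7c6∈{2,3,8,9}] col 6 places 8 nowhere but r7c6. So r7c6=8.
Step 18. [r2c6∈{1,9}] in col 6, 9 fits only at r2c6. So r2c6=9.
Step 19. [r8c6∈{1,4}] 1 has one home in col 6: r8c6 ⇒ r8c6=1.
Step 20. [r9c5∈{9}] r9c5 has the single candidate 9 ⇒ r9c5=9.
Step 21. [r9c4∈{3}] nothing but 3 survives at r9c4. So r9c4=3.
Step 22. [r8c1∈{6}] r8c1's peers cover all but 6, so r8c1=6.
Step 23. [r1c6∈{4}] r1c6 is down to just 4 ⇒ r1c6=4.
Step 24. [r1c4∈{7}] only 7 remains possible at r1c4 ⇒ r1c4=7.
Step 25. [r9c3∈{1}] r9c3's peers cover all but 1 ⇒ r9c3=1.
Step 26. [r6c3∈{3}] r6c3 has the single candidate 3, so r6c3=3.
Step 27. [r6c5∈{8}] r6c5's peers cover all but 8. So r6c5=8.
Step 28. [r5c5∈{4,6}] row 5 places 4 nowhere but r5c5. So r5c5=4.
Step 29. [r4c4∈{2,6}] r4c4 is the only open cell in box 5 admitting 6, so r4c4=6.
Step 30. [r4c8∈{3}] r4c8's peers cover all but 3, so r4c8=3.
Step 31. [r3c5∈{2}] only 2 remains possible at r3c5. So r3c5=2.
Step 32. [r8c5∈{7}] nothing but 7 survives at r8c5, so r8c5=7.
Step 33. [r3c9∈{3}] only 3 remains possible at r3c9. So r3c9=3.
Step 34. [r3c7∈{9}] nothing but 9 survives at r3c7. So r3c7=9.
Step 35. [r2c5∈{1}] r2c5 has the single candidate 1. So r2c5=1.
Step 36. [r3c4∈{8}] r3c4 is down to just 8. So r3c4=8.
Step 37. [r6c1∈{1}] r6c1 is down to just 1, so r6c1=1.
Step 38. [r7c3∈{9}] r7c3 has the single candidate 9. So r7c3=9.
Step 39. [r7c4∈{2}] r7c4 is down to just 2. So r7c4=2.
Step 40. [r4c3∈{7}] nothing but 7 survives at r4c3, so r4c3=7.
Step 41. [r7c5∈{6}] nothing but 6 survives at r7c5 ⇒ r7c5=6.
Step 42. [r4c6∈{2}] r4c6 has the single candidate 2. So r4c6=2.
Step 43. [r6c4∈{9}] r6c4 is down to just 9. So r6c4=9.
Step 44. [r8c4∈{4}] only 4 remains possible at r8c4. So r8c4=4.
Step 45. [r5c8∈{6}] nothing but 6 survives at r5c8 ⇒ r5c8=6.
Step 46. [r1c8∈{5}] r1c8 is down to just 5 ⇒ r1c8=5.
Step 47. [r3c8∈{7}] nothing but 7 survives at r3c8 ⇒ r3c8=7.
Step 48. [r7c1∈{3}] nothing but 3 survives at r7c1. So r7c1=3.
Step 49. [r5c6∈{3}] nothing but 3 survives at r5c6, so r5c6=3.
Step 50. [r5c2∈{5}] only 5 remains possible at r5c2 ⇒ r5c2=5.
Step 51. [r9c1∈{8}] nothing but 8 survives at r9c1. So r9c1=8.

Answer: 9 8 2 7 3 4 1 5 6 / 7 3 6 5 1 9 2 8 4 / 5 1 4 8 2 6 9 7 3 / 4 9 7 6 5 2 8 3 1 / 2 5 8 1 4 3 7 6 9 / 1 6 3 9 8 7 5 4 2 / 3 7 9 2 6 8 4 1 5 / 6 2 5 4 7 1 3 9 8 / 8 4 1 3 9 5 6 2 7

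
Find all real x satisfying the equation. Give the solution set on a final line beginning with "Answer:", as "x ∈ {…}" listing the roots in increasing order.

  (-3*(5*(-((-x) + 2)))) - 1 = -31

Step 1. [(-3*(5*(-((-x) + 2)))) - 1 = -31] -1 is outermost — add 1 both sides. So sub: -3*(5*(-((-x) + 2))) = -30.
Step 2. [-3*(5*(-((-x) + 2))) = -30] -3 out front; divide by -3, so div: 5*(-((-x) + 2)) = 10.
Step 3. [5*(-((-x) + 2)) = 10] 5 out front; divide by 5. So div: -((-x) + 2) = 2.
Step 4. [-((-x) + 2) = 2] LHS negated; negate both sides, so neg: (-x) + 2 = -2.
Step 5. [(-x) + 2 = -2] the outer +2 inverts by subtracting 2 ⇒ sub: -x = -4.
Step 6. [-x = -4] flip signs both sides, so neg: x = 4.

Answer: x ∈ {4}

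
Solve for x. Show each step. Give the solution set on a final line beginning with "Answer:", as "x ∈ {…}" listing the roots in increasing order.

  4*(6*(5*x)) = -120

Step 1. [4*(6*(5*x)) = -120] 4·(inner) — divide through by 4. So div: 6*(5*x) = -30.
Step 2. [6*(5*x) = -30] divide by the outer 6, so div: 5*x = -5.
Step 3. [5*x = -5] 5 out front; divide by 5, so div: x = -1.

Answer: x ∈ {-1}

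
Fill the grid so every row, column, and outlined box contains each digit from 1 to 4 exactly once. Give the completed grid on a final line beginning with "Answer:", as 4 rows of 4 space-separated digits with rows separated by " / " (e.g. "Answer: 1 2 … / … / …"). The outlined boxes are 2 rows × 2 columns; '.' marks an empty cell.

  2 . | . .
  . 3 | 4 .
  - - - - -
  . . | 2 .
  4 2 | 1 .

Step 1. [r2c1∈{1}] r2c1's peers cover all but 1 ⇒ r2c1=1.
Step 2. [r4c4∈{3}] nothing but 3 survives at r4c4, so r4c4=3.
Step 3. [r1c2∈{4}] r1c2 has the single candidate 4 ⇒ r1c2=4.
Step 4. [r1c3∈{3}] only 3 remains possible at r1c3 ⇒ r1c3=3.
Step 5. [r3c2∈{1}] r3c2's peers cover all but 1, so r3c2=1.
Step 6. [r3c4∈{4}] nothing but 4 survives at r3c4 ⇒ r3c4=4.
Step 7. [r2c4∈{2}] r2c4's peers cover all but 2. So r2c4=2.
Step 8. [r3c1∈{3}] only 3 remains possible at r3c1, so r3c1=3.
Step 9. [r1c4∈{1}] r1c4's peers cover all but 1, so r1c4=1.

Answer: 2 4 3 1 / 1 3 4 2 / 3 1 2 4 / 4 2 1 3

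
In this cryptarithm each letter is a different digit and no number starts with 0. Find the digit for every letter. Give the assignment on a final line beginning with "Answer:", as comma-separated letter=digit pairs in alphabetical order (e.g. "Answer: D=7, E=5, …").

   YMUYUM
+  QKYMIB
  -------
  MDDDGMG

Step 1. [col 1: M + B ≡ G (mod 10)] B=9 is one option consistent with column 1 (M + B ≡ G (mod 10), carry-in 0) — take it, so B=9.
Step 2. [col 1: M + B ≡ G (mod 10)] several values work for G in column 1 (M + B ≡ G (mod 10), carry-in 0); try G=0. So G=0.
Step 3. [col 1: M + B ≡ G (mod 10)] from column 1 (B=9, G=0, carry-in 0, digits 0,9 already taken and all letters distinct): M must equal 1 ⇒ M=1.
Step 4. [col 2: U + I ≡ M (mod 10)] I=4 is one option consistent with column 2 (U + I ≡ M (mod 10), carry-in 1) — take it ⇒ I=4.
Step 5. [col 2: U + I ≡ M (mod 10)] column 2 reads U+I+carry(1)=M with I=4, M=1; with digits 0,1,4,9 already taken and all letters distinct, the only value for U is 6. So U=6.
Step 6. [col 3: Y + M ≡ G (mod 10)] in column 3 we have Y+M≡G with carry-in 1; given M=1, G=0 and digits 0,1,4,6,9 already taken and all letters distinct, that pins Y to 8 ⇒ Y=8.
Step 7. [col 4: U + Y ≡ D (mod 10)] in column 4 we have U+Y≡D with carry-in 1; given U=6, Y=8 and digits 0,1,4,6,8,9 already taken and all letters distinct, that pins D to 5, so D=5.
Step 8. [col 5: M + K ≡ D (mod 10)] in column 5 we have M+K≡D with carry-in 1; given M=1, D=5 and digits 0,1,4,5,6,8,9 already taken and all letters distinct, that pins K to 3. So K=3.
Step 9. [col 6: Y + Q ≡ D (mod 10)] from column 6 (Y=8, D=5, carry-in 0, digits 0,1,3,4,5,6,8,9 already taken and all letters distinct): Q must equal 7. So Q=7.

Answer: B=9, D=5, G=0, I=4, K=3, M=1, Q=7, U=6, Y=8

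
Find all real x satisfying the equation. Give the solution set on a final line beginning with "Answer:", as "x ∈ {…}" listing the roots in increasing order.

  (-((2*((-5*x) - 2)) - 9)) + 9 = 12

Step 1. [(-((2*((-5*x) - 2)) - 9)) + 9 = 12] 9 comes off first (subtract 9). So sub: -((2*((-5*x) - 2)) - 9) = 3.
Step 2. [-((2*((-5*x) - 2)) - 9) = 3] LHS negated; negate both sides ⇒ neg: (2*((-5*x) - 2)) - 9 = -3.
Step 3. [(2*((-5*x) - 2)) - 9 = -3] -9 is outermost — add 9 both sides. So sub: 2*((-5*x) - 2) = 6.
Step 4. [2*((-5*x) - 2) = 6] divide by the outer 2 ⇒ div: (-5*x) - 2 = 3.
Step 5. [(-5*x) - 2 = 3] add 2: x sits inside (… - 2) ⇒ sub: -5*x = 5.
Step 6. [-5*x = 5] -5·(inner) — divide through by -5, so div: x = -1.

Answer: x ∈ {-1}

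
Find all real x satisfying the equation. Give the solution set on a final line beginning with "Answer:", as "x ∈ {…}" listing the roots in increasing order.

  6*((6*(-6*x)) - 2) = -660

Step 1. [6*((6*(-6*x)) - 2) = -660] leading coefficient 6: divide by 6. So div: (6*(-6*x)) - 2 = -110.
Step 2. [(6*(-6*x)) - 2 = -110] the outer -2 inverts by adding 2. So sub: 6*(-6*x) = -108.
Step 3. [6*(-6*x) = -108] divide by the outer 6. So div: -6*x = -18.
Step 4. [-6*x = -18] leading coefficient -6: divide by -6, so div: x = 3.

Answer: x ∈ {3}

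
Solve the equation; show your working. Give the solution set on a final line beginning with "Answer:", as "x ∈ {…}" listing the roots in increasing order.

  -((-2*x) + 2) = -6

Step 1. [-((-2*x) + 2) = -6] leading − — multiply by −1, so neg: (-2*x) + 2 = 6.
Step 2. [(-2*x) + 2 = 6] the outer +2 inverts by subtracting 2 ⇒ sub: -2*x = 4.
Step 3. [-2*x = 4] -2·(inner) — divide through by -2. So div: x = -2.

Answer: x ∈ {-2}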